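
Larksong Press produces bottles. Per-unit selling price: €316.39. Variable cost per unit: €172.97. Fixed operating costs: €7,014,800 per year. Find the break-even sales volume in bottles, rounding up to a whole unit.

48,911 bottles

Each unit contributes €316.39 − €172.97 = €143.42.
Break-even volume = fixed costs ÷ CM per unit = €7,014,800 ÷ €143.42 = 48,910.89, so 48,911 bottles.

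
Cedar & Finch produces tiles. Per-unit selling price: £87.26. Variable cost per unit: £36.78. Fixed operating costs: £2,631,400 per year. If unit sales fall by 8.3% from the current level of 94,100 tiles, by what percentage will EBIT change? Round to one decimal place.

-18.6%

Contribution at this volume is 94,100 × £50.48 = £4,750,168.00.
Subtracting fixed costs: EBIT = £4,750,168.00 − £2,631,400 = £2,118,768.00.
So DOL = total CM / EBIT = £4,750,168.00 / £2,118,768.00 = 2.2419.
So EBIT moves 2.2419 × (-8.3%) = -18.6%.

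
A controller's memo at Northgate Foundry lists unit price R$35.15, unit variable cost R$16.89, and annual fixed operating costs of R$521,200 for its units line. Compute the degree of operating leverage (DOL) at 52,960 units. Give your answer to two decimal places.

2.17

Contribution at this volume is 52,960 × R$18.26 = R$967,049.60.
Operating income = contribution − fixed costs = R$967,049.60 − R$521,200 = R$445,849.60.
Degree of operating leverage = R$967,049.60 / R$445,849.60 = 2.1690.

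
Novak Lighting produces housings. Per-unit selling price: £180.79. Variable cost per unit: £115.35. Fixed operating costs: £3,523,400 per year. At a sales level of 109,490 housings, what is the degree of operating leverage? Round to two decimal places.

1.97

Contribution at this volume is 109,490 × £65.44 = £7,165,025.60.
Subtracting fixed costs: EBIT = £7,165,025.60 − £3,523,400 = £3,641,625.60.
DOL = contribution ÷ EBIT = £7,165,025.60 ÷ £3,641,625.60 = 1.9675.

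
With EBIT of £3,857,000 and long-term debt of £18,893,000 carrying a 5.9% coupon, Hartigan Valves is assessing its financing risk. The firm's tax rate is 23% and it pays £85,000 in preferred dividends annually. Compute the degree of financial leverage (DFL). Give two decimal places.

Interest = £1,114,687.00.
Preferred dividends grossed up pre-tax: £85,000 / (1 − 0.23) = £110,389.61.
DFL = EBIT ÷ [EBIT − I − D_p/(1−t)] = £3,857,000 ÷ [£3,857,000 − £1,114,687.00 − £110,389.61] = £3,857,000 ÷ £2,631,923.39 = 1.4655.

1.47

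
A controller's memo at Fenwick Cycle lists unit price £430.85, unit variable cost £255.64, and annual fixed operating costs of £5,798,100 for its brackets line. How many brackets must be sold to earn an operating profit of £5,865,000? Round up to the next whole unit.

Unit CM = price − variable cost = £430.85 − £255.64 = £175.21.
Need Q such that Q × £175.21 − £5,798,100 = £5,865,000, i.e. Q = £11,663,100 / £175.21 = 66,566.41 → 66,567.

66,567 brackets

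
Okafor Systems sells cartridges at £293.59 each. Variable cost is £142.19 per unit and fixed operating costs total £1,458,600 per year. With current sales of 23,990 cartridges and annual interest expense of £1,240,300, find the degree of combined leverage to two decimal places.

3.89

Contribution at this volume is 23,990 × £151.40 = £3,632,086.00.
EBIT = £3,632,086.00 − £1,458,600 = £2,173,486.00. Interest = £1,240,300.00.
DOL = £3,632,086.00 ÷ £2,173,486.00 = 1.6711; DFL = £2,173,486.00 ÷ £933,186.00 = 2.3291.
DCL = DOL × DFL = 1.6711 × 2.3291 = 3.8922.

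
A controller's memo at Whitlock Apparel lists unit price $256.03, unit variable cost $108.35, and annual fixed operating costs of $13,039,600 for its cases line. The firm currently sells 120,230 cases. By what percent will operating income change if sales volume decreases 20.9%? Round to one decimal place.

Total contribution margin = 120,230 × $147.68 = $17,755,566.40.
Subtracting fixed costs: EBIT = $17,755,566.40 − $13,039,600 = $4,715,966.40.
Degree of operating leverage = $17,755,566.40 / $4,715,966.40 = 3.7650.
%ΔEBIT = DOL × %ΔSales = 3.7650 × -20.9% = -78.7%.

-78.7%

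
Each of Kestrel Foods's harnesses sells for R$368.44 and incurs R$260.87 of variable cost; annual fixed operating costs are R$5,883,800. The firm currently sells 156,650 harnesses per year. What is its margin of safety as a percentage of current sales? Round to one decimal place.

Each unit contributes R$368.44 − R$260.87 = R$107.57. Break-even units = R$5,883,800 ÷ R$107.57 = 54,697.41; break-even revenue = 54,697.41 × R$368.44 = R$20,152,712.39.
Actual sales revenue = 156,650 × R$368.44 = R$57,716,126.00.
Margin of safety = (R$57,716,126.00 − R$20,152,712.39) ÷ R$57,716,126.00 = 65.1%.

65.1%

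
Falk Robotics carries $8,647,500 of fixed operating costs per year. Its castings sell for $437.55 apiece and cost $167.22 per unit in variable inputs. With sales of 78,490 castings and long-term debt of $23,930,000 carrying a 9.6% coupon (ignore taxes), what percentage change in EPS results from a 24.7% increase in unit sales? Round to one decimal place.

+51.0%

Total contribution margin = 78,490 × $270.33 = $21,218,201.70.
EBIT = $21,218,201.70 − $8,647,500 = $12,570,701.70.
Interest = $2,297,280.00, so EBIT − I = $10,273,421.70.
Degree of combined leverage = contribution ÷ (EBIT − I) = $21,218,201.70 ÷ $10,273,421.70 = 2.0653.
EPS therefore changes by 2.0653 × (+24.7%) = +51.0%.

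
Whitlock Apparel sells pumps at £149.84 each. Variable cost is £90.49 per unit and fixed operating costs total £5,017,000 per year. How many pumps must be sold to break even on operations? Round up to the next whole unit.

Unit CM = price − variable cost = £149.84 − £90.49 = £59.35.
Break-even volume = fixed costs ÷ CM per unit = £5,017,000 ÷ £59.35 = 84,532.43, so 84,533 pumps.

84,533 pumps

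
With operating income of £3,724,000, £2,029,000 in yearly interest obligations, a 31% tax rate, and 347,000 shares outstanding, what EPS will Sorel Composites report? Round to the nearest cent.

£3.37

Interest = £2,029,000.00, so EBT = £3,724,000 − £2,029,000.00 = £1,695,000.00.
After tax at 31%: net income = £1,695,000.00 × 0.69 = £1,169,550.00.
EPS = £1,169,550.00 ÷ 347,000 = £3.37.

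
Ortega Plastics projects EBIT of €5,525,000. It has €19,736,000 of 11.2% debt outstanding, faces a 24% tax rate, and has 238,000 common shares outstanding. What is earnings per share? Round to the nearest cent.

€10.58

Interest = €2,210,432.00, so EBT = €5,525,000 − €2,210,432.00 = €3,314,568.00.
Net income = €3,314,568.00 × (1 − 0.24) = €2,519,071.68.
EPS = €2,519,071.68 ÷ 238,000 = €10.58.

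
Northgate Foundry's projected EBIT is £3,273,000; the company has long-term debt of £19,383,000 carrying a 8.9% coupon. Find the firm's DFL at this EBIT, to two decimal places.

Annual interest charges come to £1,725,087.00.
DFL = EBIT ÷ (EBIT − I) = £3,273,000 ÷ (£3,273,000 − £1,725,087.00) = £3,273,000 ÷ £1,547,913.00 = 2.1145.

2.11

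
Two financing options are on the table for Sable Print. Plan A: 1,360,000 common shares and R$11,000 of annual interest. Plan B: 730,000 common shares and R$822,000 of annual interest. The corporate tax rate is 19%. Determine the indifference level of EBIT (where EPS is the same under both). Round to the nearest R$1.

R$1,761,730

At indifference, (EBIT − 11,000)(1 − t)/1,360,000 = (EBIT − 822,000)(1 − t)/730,000.
The (1 − t) factor cancels: (EBIT − 11,000) × 730,000 = (EBIT − 822,000) × 1,360,000.
Solving, EBIT = (822,000·1,360,000 − 11,000·730,000) / (1,360,000 − 730,000) = 1,109,890,000,000 / 630,000 = 1,761,730.16.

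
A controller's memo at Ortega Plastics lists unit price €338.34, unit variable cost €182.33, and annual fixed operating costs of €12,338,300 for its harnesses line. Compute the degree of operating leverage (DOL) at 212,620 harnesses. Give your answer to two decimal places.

1.59

At 212,620 units, contribution = 212,620 × €156.01 = €33,170,846.20.
Operating income = contribution − fixed costs = €33,170,846.20 − €12,338,300 = €20,832,546.20.
Degree of operating leverage = €33,170,846.20 / €20,832,546.20 = 1.5923.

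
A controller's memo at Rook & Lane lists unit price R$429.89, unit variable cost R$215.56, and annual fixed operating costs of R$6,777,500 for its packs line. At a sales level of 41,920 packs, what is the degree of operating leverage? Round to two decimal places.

At 41,920 units, contribution = 41,920 × R$214.33 = R$8,984,713.60.
EBIT = R$8,984,713.60 − R$6,777,500 = R$2,207,213.60.
So DOL = total CM / EBIT = R$8,984,713.60 / R$2,207,213.60 = 4.0706.

4.07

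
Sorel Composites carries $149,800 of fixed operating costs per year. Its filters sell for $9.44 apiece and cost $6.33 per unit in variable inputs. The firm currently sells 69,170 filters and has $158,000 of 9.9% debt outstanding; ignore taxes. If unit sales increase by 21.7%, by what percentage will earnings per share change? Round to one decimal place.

Total contribution margin = 69,170 × $3.11 = $215,118.70.
EBIT = $215,118.70 − $149,800 = $65,318.70.
After interest of $15,642.00, pre-tax earnings = $49,676.70.
Degree of combined leverage = contribution ÷ (EBIT − I) = $215,118.70 ÷ $49,676.70 = 4.3304.
EPS therefore changes by 4.3304 × (+21.7%) = +94.0%.

+94.0%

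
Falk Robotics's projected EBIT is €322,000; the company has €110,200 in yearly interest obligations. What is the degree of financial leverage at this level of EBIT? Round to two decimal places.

1.52

Annual interest charges come to €110,200.00.
Degree of financial leverage = EBIT / (EBIT − interest) = €322,000 / €211,800.00 = 1.5203.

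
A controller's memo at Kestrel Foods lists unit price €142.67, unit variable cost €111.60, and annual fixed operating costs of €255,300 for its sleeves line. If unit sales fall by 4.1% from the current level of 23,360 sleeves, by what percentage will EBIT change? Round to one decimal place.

-6.3%

At 23,360 units, contribution = 23,360 × €31.07 = €725,795.20.
Operating income = contribution − fixed costs = €725,795.20 − €255,300 = €470,495.20.
So DOL = total CM / EBIT = €725,795.20 / €470,495.20 = 1.5426.
Operating income changes by 1.5426 × -4.1% = -6.3%.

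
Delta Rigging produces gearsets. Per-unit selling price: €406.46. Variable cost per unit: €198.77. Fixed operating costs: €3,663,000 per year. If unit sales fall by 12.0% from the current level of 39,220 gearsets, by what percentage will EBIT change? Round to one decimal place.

Contribution at this volume is 39,220 × €207.69 = €8,145,601.80.
Operating income = contribution − fixed costs = €8,145,601.80 − €3,663,000 = €4,482,601.80.
DOL = contribution ÷ EBIT = €8,145,601.80 ÷ €4,482,601.80 = 1.8172.
So EBIT moves 1.8172 × (-12.0%) = -21.8%.

-21.8%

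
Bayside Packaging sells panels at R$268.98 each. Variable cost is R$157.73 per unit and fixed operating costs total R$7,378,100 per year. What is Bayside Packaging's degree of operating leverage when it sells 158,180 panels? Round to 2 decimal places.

1.72

Total contribution margin = 158,180 × R$111.25 = R$17,597,525.00.
Subtracting fixed costs: EBIT = R$17,597,525.00 − R$7,378,100 = R$10,219,425.00.
Degree of operating leverage = R$17,597,525.00 / R$10,219,425.00 = 1.7220.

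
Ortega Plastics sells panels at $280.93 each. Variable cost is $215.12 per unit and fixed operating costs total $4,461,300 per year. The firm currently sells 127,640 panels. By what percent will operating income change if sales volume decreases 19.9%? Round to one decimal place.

-42.4%

Total contribution margin = 127,640 × $65.81 = $8,399,988.40.
Operating income = contribution − fixed costs = $8,399,988.40 − $4,461,300 = $3,938,688.40.
Degree of operating leverage = $8,399,988.40 / $3,938,688.40 = 2.1327.
So EBIT moves 2.1327 × (-19.9%) = -42.4%.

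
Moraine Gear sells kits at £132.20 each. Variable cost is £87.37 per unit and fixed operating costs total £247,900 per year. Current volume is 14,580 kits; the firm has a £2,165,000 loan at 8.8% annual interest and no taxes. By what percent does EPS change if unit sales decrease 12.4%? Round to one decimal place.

Contribution at this volume is 14,580 × £44.83 = £653,621.40.
Subtracting fixed costs: EBIT = £653,621.40 − £247,900 = £405,721.40.
After interest of £190,520.00, pre-tax earnings = £215,201.40.
DCL = total CM / (EBIT − I) = £653,621.40 / £215,201.40 = 3.0373.
EPS therefore changes by 3.0373 × (-12.4%) = -37.7%.

-37.7%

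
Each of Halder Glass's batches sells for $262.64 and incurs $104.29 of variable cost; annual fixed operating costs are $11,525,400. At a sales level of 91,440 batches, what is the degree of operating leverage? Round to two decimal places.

4.90

Total contribution margin = 91,440 × $158.35 = $14,479,524.00.
Operating income = contribution − fixed costs = $14,479,524.00 − $11,525,400 = $2,954,124.00.
DOL = contribution ÷ EBIT = $14,479,524.00 ÷ $2,954,124.00 = 4.9015.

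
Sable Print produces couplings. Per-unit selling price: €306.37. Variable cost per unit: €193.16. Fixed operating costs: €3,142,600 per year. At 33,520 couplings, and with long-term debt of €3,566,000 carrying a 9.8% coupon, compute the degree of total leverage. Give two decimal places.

12.54

At 33,520 units, contribution = 33,520 × €113.21 = €3,794,799.20.
Operating income = contribution − fixed costs = €3,794,799.20 − €3,142,600 = €652,199.20. Interest = €349,468.00, so EBIT − I = €302,731.20.
Degree of total leverage = total CM / (EBIT − interest) = €3,794,799.20 / €302,731.20 = 12.5352.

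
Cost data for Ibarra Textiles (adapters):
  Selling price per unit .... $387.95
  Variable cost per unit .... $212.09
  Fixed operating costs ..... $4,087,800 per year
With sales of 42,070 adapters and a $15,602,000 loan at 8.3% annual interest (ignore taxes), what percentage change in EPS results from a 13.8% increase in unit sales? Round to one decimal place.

+50.7%

Contribution at this volume is 42,070 × $175.86 = $7,398,430.20.
EBIT = $7,398,430.20 − $4,087,800 = $3,310,630.20.
Interest = $1,294,966.00, so EBIT − I = $2,015,664.20.
Degree of combined leverage = contribution ÷ (EBIT − I) = $7,398,430.20 ÷ $2,015,664.20 = 3.6705.
%ΔEPS = DCL × %ΔSales = 3.6705 × +13.8% = +50.7%.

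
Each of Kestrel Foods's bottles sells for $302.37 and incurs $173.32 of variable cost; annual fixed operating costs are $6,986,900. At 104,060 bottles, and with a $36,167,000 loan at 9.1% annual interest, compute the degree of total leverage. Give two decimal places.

At 104,060 units, contribution = 104,060 × $129.05 = $13,428,943.00.
Operating income = contribution − fixed costs = $13,428,943.00 − $6,986,900 = $6,442,043.00. Interest = $3,291,197.00, so EBIT − I = $3,150,846.00.
DCL = contribution ÷ (EBIT − I) = $13,428,943.00 ÷ $3,150,846.00 = 4.2620.

4.26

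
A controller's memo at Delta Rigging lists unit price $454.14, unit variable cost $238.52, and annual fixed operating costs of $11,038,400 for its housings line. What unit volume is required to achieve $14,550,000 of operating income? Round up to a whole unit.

118,674 housings

Each unit contributes $454.14 − $238.52 = $215.62.
Units = (FC + target) / CM = ($11,038,400 + $14,550,000) / $215.62 = 118,673.59, so 118,674 housings.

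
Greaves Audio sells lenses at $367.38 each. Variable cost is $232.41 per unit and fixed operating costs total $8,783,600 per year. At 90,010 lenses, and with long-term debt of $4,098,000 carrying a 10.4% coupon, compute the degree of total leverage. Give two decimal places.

4.13

At 90,010 units, contribution = 90,010 × $134.97 = $12,148,649.70.
Operating income = contribution − fixed costs = $12,148,649.70 − $8,783,600 = $3,365,049.70. Interest = $426,192.00.
DOL = $12,148,649.70 ÷ $3,365,049.70 = 3.6102; DFL = $3,365,049.70 ÷ $2,938,857.70 = 1.1450.
DCL = DOL × DFL = 3.6102 × 1.1450 = 4.1337.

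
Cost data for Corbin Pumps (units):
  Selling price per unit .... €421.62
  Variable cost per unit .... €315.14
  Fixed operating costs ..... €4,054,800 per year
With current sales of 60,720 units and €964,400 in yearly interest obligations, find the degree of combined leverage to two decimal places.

Contribution at this volume is 60,720 × €106.48 = €6,465,465.60.
EBIT = €6,465,465.60 − €4,054,800 = €2,410,665.60. Interest = €964,400.00.
DOL = €6,465,465.60 ÷ €2,410,665.60 = 2.6820; DFL = €2,410,665.60 ÷ €1,446,265.60 = 1.6668.
DCL = DOL × DFL = 2.6820 × 1.6668 = 4.4704.

4.47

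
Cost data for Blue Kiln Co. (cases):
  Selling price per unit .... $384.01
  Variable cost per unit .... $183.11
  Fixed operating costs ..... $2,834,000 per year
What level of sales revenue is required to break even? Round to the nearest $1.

$5,417,045

CM per unit = $384.01 − $183.11 = $200.90; CM ratio = $200.90 / $384.01 = 0.5232.
Break-even sales = FC ÷ CM ratio = $2,834,000 × $384.01 / $200.90 = $5,417,045.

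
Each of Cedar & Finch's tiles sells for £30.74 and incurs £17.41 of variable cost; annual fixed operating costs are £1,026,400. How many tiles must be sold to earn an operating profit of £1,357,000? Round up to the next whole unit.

Each unit contributes £30.74 − £17.41 = £13.33.
Units = (FC + target) / CM = (£1,026,400 + £1,357,000) / £13.33 = 178,799.70, so 178,800 tiles.

178,800 tiles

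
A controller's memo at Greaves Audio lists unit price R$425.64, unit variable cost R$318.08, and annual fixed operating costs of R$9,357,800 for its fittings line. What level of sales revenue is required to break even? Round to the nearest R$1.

R$37,030,997

Contribution margin per unit = R$425.64 − R$318.08 = R$107.56, a CM ratio of R$107.56 ÷ R$425.64 = 0.2527.
Break-even sales = FC ÷ CM ratio = R$9,357,800 × R$425.64 / R$107.56 = R$37,030,997.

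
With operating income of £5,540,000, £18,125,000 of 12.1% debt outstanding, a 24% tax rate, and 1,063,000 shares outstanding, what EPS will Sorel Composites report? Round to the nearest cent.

£2.39

Pre-tax income = £5,540,000 − £2,193,125.00 = £3,346,875.00.
Net income = £3,346,875.00 × (1 − 0.24) = £2,543,625.00.
Per share: £2,543,625.00 / 1,063,000 shares = £2.39.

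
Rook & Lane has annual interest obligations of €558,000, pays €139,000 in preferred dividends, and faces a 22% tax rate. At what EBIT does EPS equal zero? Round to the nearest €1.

€736,205

Grossing the preferred dividend up to pre-tax terms: €139,000 / (1 − 0.22) = €178,205.13.
Financial break-even EBIT = interest + D_p ÷ (1 − t) = €558,000 + €178,205.13 = €736,205.13.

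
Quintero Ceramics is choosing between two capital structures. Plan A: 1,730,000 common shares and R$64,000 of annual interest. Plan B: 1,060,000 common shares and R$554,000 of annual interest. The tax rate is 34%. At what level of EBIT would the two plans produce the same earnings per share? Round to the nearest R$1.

At indifference, (EBIT − 64,000)(1 − t)/1,730,000 = (EBIT − 554,000)(1 − t)/1,060,000.
Cancelling (1 − t) and cross-multiplying: 1,060,000·(EBIT − 64,000) = 1,730,000·(EBIT − 554,000).
Solving, EBIT = (554,000·1,730,000 − 64,000·1,060,000) / (1,730,000 − 1,060,000) = 890,580,000,000 / 670,000 = 1,329,223.88.

R$1,329,224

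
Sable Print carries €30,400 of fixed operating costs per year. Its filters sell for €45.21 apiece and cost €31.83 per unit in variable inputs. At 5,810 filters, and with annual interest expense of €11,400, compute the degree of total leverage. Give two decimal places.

Total contribution margin = 5,810 × €13.38 = €77,737.80.
Subtracting fixed costs: EBIT = €77,737.80 − €30,400 = €47,337.80. Interest = €11,400.00.
DOL = €77,737.80 ÷ €47,337.80 = 1.6422; DFL = €47,337.80 ÷ €35,937.80 = 1.3172.
DCL = DOL × DFL = 1.6422 × 1.3172 = 2.1631.

2.16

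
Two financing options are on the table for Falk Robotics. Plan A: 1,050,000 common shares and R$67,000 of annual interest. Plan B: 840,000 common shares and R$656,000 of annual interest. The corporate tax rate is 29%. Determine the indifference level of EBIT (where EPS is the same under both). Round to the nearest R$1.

Set EPS_A = EPS_B: (EBIT − R$67,000)(1 − 0.29) ÷ 1,050,000 = (EBIT − R$656,000)(1 − 0.29) ÷ 840,000.
Cancelling (1 − t) and cross-multiplying: 840,000·(EBIT − 67,000) = 1,050,000·(EBIT − 656,000).
Solving, EBIT = (656,000·1,050,000 − 67,000·840,000) / (1,050,000 − 840,000) = 632,520,000,000 / 210,000 = 3,012,000.00.

R$3,012,000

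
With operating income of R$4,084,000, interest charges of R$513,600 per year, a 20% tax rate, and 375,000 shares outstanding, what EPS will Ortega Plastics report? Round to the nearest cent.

R$7.62

Pre-tax income = R$4,084,000 − R$513,600.00 = R$3,570,400.00.
Net income = R$3,570,400.00 × (1 − 0.20) = R$2,856,320.00.
EPS = R$2,856,320.00 ÷ 375,000 = R$7.62.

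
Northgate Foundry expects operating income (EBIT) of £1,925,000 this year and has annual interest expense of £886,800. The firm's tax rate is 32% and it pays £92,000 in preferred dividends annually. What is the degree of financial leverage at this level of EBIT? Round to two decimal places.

Interest = £886,800.00.
Preferred dividends grossed up pre-tax: £92,000 / (1 − 0.32) = £135,294.12.
DFL = EBIT ÷ [EBIT − I − D_p/(1−t)] = £1,925,000 ÷ [£1,925,000 − £886,800.00 − £135,294.12] = £1,925,000 ÷ £902,905.88 = 2.1320.

2.13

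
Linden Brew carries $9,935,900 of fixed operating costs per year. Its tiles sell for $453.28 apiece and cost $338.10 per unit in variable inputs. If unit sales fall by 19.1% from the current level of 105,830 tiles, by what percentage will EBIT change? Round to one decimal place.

Total contribution margin = 105,830 × $115.18 = $12,189,499.40.
Subtracting fixed costs: EBIT = $12,189,499.40 − $9,935,900 = $2,253,599.40.
So DOL = total CM / EBIT = $12,189,499.40 / $2,253,599.40 = 5.4089.
So EBIT moves 5.4089 × (-19.1%) = -103.3%.

-103.3%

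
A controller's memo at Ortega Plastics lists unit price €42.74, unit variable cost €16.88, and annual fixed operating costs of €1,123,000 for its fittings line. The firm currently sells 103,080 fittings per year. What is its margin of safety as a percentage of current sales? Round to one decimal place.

Contribution margin per unit = €42.74 − €16.88 = €25.86. Break-even units = €1,123,000 ÷ €25.86 = 43,426.14; break-even revenue = 43,426.14 × €42.74 = €1,856,033.26.
Current sales = 103,080 × €42.74 = €4,405,639.20.
Margin of safety = (€4,405,639.20 − €1,856,033.26) ÷ €4,405,639.20 = 57.9%.

57.9%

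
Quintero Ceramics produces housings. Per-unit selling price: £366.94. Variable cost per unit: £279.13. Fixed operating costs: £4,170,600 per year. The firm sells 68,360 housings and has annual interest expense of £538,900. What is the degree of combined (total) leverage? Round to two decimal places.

4.64

Total contribution margin = 68,360 × £87.81 = £6,002,691.60.
Operating income = contribution − fixed costs = £6,002,691.60 − £4,170,600 = £1,832,091.60. Interest = £538,900.00.
DOL = £6,002,691.60 ÷ £1,832,091.60 = 3.2764; DFL = £1,832,091.60 ÷ £1,293,191.60 = 1.4167.
Combined leverage = 3.2764 × 1.4167 = 4.6417.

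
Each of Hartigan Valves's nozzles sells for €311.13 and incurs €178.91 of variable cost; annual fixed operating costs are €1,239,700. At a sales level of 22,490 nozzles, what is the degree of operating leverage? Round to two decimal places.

Contribution at this volume is 22,490 × €132.22 = €2,973,627.80.
Operating income = contribution − fixed costs = €2,973,627.80 − €1,239,700 = €1,733,927.80.
So DOL = total CM / EBIT = €2,973,627.80 / €1,733,927.80 = 1.7150.

1.71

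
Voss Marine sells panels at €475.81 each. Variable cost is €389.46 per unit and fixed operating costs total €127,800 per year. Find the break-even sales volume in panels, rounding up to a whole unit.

1,481 panels

Unit CM = price − variable cost = €475.81 − €389.46 = €86.35.
Break-even volume = fixed costs ÷ CM per unit = €127,800 ÷ €86.35 = 1,480.02, so 1,481 panels.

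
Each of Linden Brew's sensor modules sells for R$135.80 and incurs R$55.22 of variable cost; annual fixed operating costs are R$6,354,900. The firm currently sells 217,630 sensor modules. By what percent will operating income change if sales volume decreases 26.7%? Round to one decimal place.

-41.9%

Contribution at this volume is 217,630 × R$80.58 = R$17,536,625.40.
EBIT = R$17,536,625.40 − R$6,354,900 = R$11,181,725.40.
Degree of operating leverage = R$17,536,625.40 / R$11,181,725.40 = 1.5683.
So EBIT moves 1.5683 × (-26.7%) = -41.9%.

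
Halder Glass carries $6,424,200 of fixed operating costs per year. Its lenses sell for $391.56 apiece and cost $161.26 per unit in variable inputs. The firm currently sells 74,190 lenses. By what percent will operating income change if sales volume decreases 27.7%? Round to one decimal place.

Contribution at this volume is 74,190 × $230.30 = $17,085,957.00.
EBIT = $17,085,957.00 − $6,424,200 = $10,661,757.00.
DOL = contribution ÷ EBIT = $17,085,957.00 ÷ $10,661,757.00 = 1.6025.
Operating income changes by 1.6025 × -27.7% = -44.4%.

-44.4%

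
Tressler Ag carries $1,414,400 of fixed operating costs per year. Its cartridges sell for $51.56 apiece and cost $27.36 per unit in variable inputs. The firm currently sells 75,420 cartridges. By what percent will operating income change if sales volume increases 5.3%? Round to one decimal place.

+23.5%

Contribution at this volume is 75,420 × $24.20 = $1,825,164.00.
EBIT = $1,825,164.00 − $1,414,400 = $410,764.00.
Degree of operating leverage = $1,825,164.00 / $410,764.00 = 4.4433.
%ΔEBIT = DOL × %ΔSales = 4.4433 × +5.3% = +23.5%.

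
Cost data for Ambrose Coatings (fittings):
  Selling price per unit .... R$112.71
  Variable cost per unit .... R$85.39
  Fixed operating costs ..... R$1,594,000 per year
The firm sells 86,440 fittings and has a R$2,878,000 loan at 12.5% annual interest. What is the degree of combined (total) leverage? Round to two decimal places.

Contribution at this volume is 86,440 × R$27.32 = R$2,361,540.80.
Subtracting fixed costs: EBIT = R$2,361,540.80 − R$1,594,000 = R$767,540.80. Interest = R$359,750.00, so EBIT − I = R$407,790.80.
DCL = contribution ÷ (EBIT − I) = R$2,361,540.80 ÷ R$407,790.80 = 5.7911.

5.79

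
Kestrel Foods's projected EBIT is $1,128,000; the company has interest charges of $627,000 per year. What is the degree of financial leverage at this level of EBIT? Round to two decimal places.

2.25

Interest = $627,000.00.
DFL = EBIT ÷ (EBIT − I) = $1,128,000 ÷ ($1,128,000 − $627,000.00) = $1,128,000 ÷ $501,000.00 = 2.2515.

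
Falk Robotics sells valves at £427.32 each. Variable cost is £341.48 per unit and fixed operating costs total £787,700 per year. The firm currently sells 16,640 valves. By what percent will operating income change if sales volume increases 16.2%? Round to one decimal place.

At 16,640 units, contribution = 16,640 × £85.84 = £1,428,377.60.
Subtracting fixed costs: EBIT = £1,428,377.60 − £787,700 = £640,677.60.
Degree of operating leverage = £1,428,377.60 / £640,677.60 = 2.2295.
Operating income changes by 2.2295 × +16.2% = +36.1%.

+36.1%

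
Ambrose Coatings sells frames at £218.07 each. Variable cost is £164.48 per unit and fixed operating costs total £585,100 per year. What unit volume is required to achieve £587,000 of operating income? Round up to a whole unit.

21,872 frames

Each unit contributes £218.07 − £164.48 = £53.59.
Need Q such that Q × £53.59 − £585,100 = £587,000, i.e. Q = £1,172,100 / £53.59 = 21,871.62 → 21,872.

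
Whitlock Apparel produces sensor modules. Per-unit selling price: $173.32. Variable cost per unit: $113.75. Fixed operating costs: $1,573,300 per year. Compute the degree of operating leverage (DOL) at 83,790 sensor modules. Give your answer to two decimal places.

Total contribution margin = 83,790 × $59.57 = $4,991,370.30.
EBIT = $4,991,370.30 − $1,573,300 = $3,418,070.30.
DOL = contribution ÷ EBIT = $4,991,370.30 ÷ $3,418,070.30 = 1.4603.

1.46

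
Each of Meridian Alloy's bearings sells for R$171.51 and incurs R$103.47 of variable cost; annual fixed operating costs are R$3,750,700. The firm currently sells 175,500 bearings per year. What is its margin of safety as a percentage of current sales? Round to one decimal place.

68.6%

Unit CM = price − variable cost = R$171.51 − R$103.47 = R$68.04. Break-even units = R$3,750,700 ÷ R$68.04 = 55,124.93; break-even revenue = 55,124.93 × R$171.51 = R$9,454,476.15.
Actual sales revenue = 175,500 × R$171.51 = R$30,100,005.00.
Margin of safety = (R$30,100,005.00 − R$9,454,476.15) ÷ R$30,100,005.00 = 68.6%.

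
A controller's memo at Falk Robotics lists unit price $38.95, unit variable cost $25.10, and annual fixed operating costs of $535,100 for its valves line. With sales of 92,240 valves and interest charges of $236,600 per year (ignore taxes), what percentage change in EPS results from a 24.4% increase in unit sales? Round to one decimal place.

Contribution at this volume is 92,240 × $13.85 = $1,277,524.00.
Operating income = contribution − fixed costs = $1,277,524.00 − $535,100 = $742,424.00.
After interest of $236,600.00, pre-tax earnings = $505,824.00.
Degree of combined leverage = contribution ÷ (EBIT − I) = $1,277,524.00 ÷ $505,824.00 = 2.5256.
EPS therefore changes by 2.5256 × (+24.4%) = +61.6%.

+61.6%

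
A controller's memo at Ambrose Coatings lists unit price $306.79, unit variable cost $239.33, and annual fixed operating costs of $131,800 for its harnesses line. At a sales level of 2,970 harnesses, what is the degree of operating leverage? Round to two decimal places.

2.92

Total contribution margin = 2,970 × $67.46 = $200,356.20.
EBIT = $200,356.20 − $131,800 = $68,556.20.
So DOL = total CM / EBIT = $200,356.20 / $68,556.20 = 2.9225.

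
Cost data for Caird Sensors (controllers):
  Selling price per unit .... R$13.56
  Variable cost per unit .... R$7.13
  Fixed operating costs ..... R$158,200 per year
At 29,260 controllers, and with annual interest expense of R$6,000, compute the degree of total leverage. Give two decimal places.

Contribution at this volume is 29,260 × R$6.43 = R$188,141.80.
Subtracting fixed costs: EBIT = R$188,141.80 − R$158,200 = R$29,941.80. Interest = R$6,000.00.
DOL = R$188,141.80 ÷ R$29,941.80 = 6.2836; DFL = R$29,941.80 ÷ R$23,941.80 = 1.2506.
DCL = DOL × DFL = 6.2836 × 1.2506 = 7.8583.

7.86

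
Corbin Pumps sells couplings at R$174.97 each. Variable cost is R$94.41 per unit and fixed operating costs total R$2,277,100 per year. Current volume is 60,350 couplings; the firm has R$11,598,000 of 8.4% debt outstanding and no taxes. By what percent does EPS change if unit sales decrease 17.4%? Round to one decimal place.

Total contribution margin = 60,350 × R$80.56 = R$4,861,796.00.
Subtracting fixed costs: EBIT = R$4,861,796.00 − R$2,277,100 = R$2,584,696.00.
After interest of R$974,232.00, pre-tax earnings = R$1,610,464.00.
Degree of combined leverage = contribution ÷ (EBIT − I) = R$4,861,796.00 ÷ R$1,610,464.00 = 3.0189.
EPS therefore changes by 3.0189 × (-17.4%) = -52.5%.

-52.5%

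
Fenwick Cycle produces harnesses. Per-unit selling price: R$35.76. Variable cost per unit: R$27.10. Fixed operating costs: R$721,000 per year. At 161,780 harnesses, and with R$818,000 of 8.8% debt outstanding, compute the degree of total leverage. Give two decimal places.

At 161,780 units, contribution = 161,780 × R$8.66 = R$1,401,014.80.
Operating income = contribution − fixed costs = R$1,401,014.80 − R$721,000 = R$680,014.80. Interest = R$71,984.00.
DOL = R$1,401,014.80 ÷ R$680,014.80 = 2.0603; DFL = R$680,014.80 ÷ R$608,030.80 = 1.1184.
Combined leverage = 2.0603 × 1.1184 = 2.3042.

2.30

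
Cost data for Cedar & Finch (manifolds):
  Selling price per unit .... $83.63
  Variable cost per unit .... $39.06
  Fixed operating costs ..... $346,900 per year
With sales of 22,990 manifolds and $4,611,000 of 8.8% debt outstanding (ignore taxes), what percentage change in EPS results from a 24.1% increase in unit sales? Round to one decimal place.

At 22,990 units, contribution = 22,990 × $44.57 = $1,024,664.30.
Operating income = contribution − fixed costs = $1,024,664.30 − $346,900 = $677,764.30.
After interest of $405,768.00, pre-tax earnings = $271,996.30.
Degree of combined leverage = contribution ÷ (EBIT − I) = $1,024,664.30 ÷ $271,996.30 = 3.7672.
%ΔEPS = DCL × %ΔSales = 3.7672 × +24.1% = +90.8%.

+90.8%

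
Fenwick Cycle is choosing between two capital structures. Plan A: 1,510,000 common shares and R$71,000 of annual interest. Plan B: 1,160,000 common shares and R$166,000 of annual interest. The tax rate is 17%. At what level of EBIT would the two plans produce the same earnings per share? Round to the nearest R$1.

R$480,857

Set EPS_A = EPS_B: (EBIT − R$71,000)(1 − 0.17) ÷ 1,510,000 = (EBIT − R$166,000)(1 − 0.17) ÷ 1,160,000.
The (1 − t) factor cancels: (EBIT − 71,000) × 1,160,000 = (EBIT − 166,000) × 1,510,000.
EBIT × (1,510,000 − 1,160,000) = 166,000 × 1,510,000 − 71,000 × 1,160,000 = 168,300,000,000, so EBIT = 168,300,000,000 ÷ 350,000 = 480,857.14.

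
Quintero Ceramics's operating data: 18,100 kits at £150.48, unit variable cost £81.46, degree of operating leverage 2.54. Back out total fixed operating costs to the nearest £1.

£757,427

At 18,100 units, contribution = 18,100 × £69.02 = £1,249,262.00.
Since DOL = CM ÷ EBIT, EBIT = £1,249,262.00 ÷ 2.54 = £491,835.43.
Fixed costs = CM − EBIT = £1,249,262.00 − £491,835.43 = £757,427.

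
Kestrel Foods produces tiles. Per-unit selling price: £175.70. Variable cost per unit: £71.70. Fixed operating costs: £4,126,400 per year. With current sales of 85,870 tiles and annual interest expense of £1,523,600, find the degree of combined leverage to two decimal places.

Contribution at this volume is 85,870 × £104.00 = £8,930,480.00.
Operating income = contribution − fixed costs = £8,930,480.00 − £4,126,400 = £4,804,080.00. Interest = £1,523,600.00.
DOL = £8,930,480.00 ÷ £4,804,080.00 = 1.8589; DFL = £4,804,080.00 ÷ £3,280,480.00 = 1.4644.
DCL = DOL × DFL = 1.8589 × 1.4644 = 2.7222.

2.72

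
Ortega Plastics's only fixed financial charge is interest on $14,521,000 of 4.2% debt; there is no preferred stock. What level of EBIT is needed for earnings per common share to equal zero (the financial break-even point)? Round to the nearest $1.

Annual interest = 4.2% × $14,521,000 = $609,882.00.
Without preferred stock the financial break-even is simply EBIT = interest = $609,882.00.

$609,882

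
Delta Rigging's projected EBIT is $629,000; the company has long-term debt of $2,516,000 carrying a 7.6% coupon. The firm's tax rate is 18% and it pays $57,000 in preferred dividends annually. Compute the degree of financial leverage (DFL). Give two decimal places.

Interest = $191,216.00.
Preferred dividends grossed up pre-tax: $57,000 / (1 − 0.18) = $69,512.20.
DFL = EBIT ÷ [EBIT − I − D_p/(1−t)] = $629,000 ÷ [$629,000 − $191,216.00 − $69,512.20] = $629,000 ÷ $368,271.80 = 1.7080.

1.71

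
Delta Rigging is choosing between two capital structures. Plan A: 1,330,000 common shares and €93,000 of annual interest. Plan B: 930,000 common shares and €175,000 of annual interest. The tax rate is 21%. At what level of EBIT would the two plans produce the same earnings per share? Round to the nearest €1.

Set EPS_A = EPS_B: (EBIT − €93,000)(1 − 0.21) ÷ 1,330,000 = (EBIT − €175,000)(1 − 0.21) ÷ 930,000.
Cancelling (1 − t) and cross-multiplying: 930,000·(EBIT − 93,000) = 1,330,000·(EBIT − 175,000).
EBIT × (1,330,000 − 930,000) = 175,000 × 1,330,000 − 93,000 × 930,000 = 146,260,000,000, so EBIT = 146,260,000,000 ÷ 400,000 = 365,650.00.

€365,650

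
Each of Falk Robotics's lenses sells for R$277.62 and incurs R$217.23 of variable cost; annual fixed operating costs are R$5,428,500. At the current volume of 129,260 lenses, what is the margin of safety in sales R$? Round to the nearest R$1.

R$10,929,702

Contribution margin per unit = R$277.62 − R$217.23 = R$60.39. Break-even units = R$5,428,500 ÷ R$60.39 = 89,890.71; break-even revenue = 89,890.71 × R$277.62 = R$24,955,459.02.
Current sales = 129,260 × R$277.62 = R$35,885,161.20.
Margin of safety = R$35,885,161.20 − R$24,955,459.02 = R$10,929,702.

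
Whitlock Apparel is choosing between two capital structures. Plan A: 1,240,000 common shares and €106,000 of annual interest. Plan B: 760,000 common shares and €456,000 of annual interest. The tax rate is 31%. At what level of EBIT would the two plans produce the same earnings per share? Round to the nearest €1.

Set EPS_A = EPS_B: (EBIT − €106,000)(1 − 0.31) ÷ 1,240,000 = (EBIT − €456,000)(1 − 0.31) ÷ 760,000.
The (1 − t) factor cancels: (EBIT − 106,000) × 760,000 = (EBIT − 456,000) × 1,240,000.
Solving, EBIT = (456,000·1,240,000 − 106,000·760,000) / (1,240,000 − 760,000) = 484,880,000,000 / 480,000 = 1,010,166.67.

€1,010,167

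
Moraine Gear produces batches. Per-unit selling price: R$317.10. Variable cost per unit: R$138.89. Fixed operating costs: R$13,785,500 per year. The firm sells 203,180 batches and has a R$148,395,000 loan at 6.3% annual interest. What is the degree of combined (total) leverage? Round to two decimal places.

2.77

At 203,180 units, contribution = 203,180 × R$178.21 = R$36,208,707.80.
Operating income = contribution − fixed costs = R$36,208,707.80 − R$13,785,500 = R$22,423,207.80. Interest = R$9,348,885.00.
DOL = R$36,208,707.80 ÷ R$22,423,207.80 = 1.6148; DFL = R$22,423,207.80 ÷ R$13,074,322.80 = 1.7151.
DCL = DOL × DFL = 1.6148 × 1.7151 = 2.7695.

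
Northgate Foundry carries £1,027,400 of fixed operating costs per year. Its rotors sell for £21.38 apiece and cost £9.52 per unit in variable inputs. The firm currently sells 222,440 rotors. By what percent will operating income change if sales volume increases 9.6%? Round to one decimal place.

+15.7%

At 222,440 units, contribution = 222,440 × £11.86 = £2,638,138.40.
EBIT = £2,638,138.40 − £1,027,400 = £1,610,738.40.
DOL = contribution ÷ EBIT = £2,638,138.40 ÷ £1,610,738.40 = 1.6378.
So EBIT moves 1.6378 × (+9.6%) = +15.7%.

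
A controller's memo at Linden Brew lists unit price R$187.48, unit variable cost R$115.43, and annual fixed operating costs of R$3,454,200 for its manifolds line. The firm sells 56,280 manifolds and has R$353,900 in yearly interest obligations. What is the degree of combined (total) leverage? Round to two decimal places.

Contribution at this volume is 56,280 × R$72.05 = R$4,054,974.00.
Subtracting fixed costs: EBIT = R$4,054,974.00 − R$3,454,200 = R$600,774.00. Interest = R$353,900.00, so EBIT − I = R$246,874.00.
DCL = contribution ÷ (EBIT − I) = R$4,054,974.00 ÷ R$246,874.00 = 16.4253.

16.43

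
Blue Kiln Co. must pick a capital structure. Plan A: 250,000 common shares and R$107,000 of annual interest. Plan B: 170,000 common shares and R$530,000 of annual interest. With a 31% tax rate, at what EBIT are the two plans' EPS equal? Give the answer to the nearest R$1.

Set EPS_A = EPS_B: (EBIT − R$107,000)(1 − 0.31) ÷ 250,000 = (EBIT − R$530,000)(1 − 0.31) ÷ 170,000.
The (1 − t) factor cancels: (EBIT − 107,000) × 170,000 = (EBIT − 530,000) × 250,000.
Solving, EBIT = (530,000·250,000 − 107,000·170,000) / (250,000 − 170,000) = 114,310,000,000 / 80,000 = 1,428,875.00.

R$1,428,875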